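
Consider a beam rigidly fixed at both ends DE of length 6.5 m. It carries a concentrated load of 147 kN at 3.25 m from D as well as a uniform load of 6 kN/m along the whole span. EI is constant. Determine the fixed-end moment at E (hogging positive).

M_E = 140.6 kN·m

Release both end moments; the primary structure is a simply-supported span DE with redundants M_D and M_E.
On the primary (simply-supported) span, the end slopes from the loading are:
  at D: point load 147 at a = 3.25: Pab(L + b)/(6LEI) = 388.2/EI
  at E: point load 147 at a = 3.25: Pab(L + a)/(6LEI) = 388.2/EI
  at D: UDL 6: wL³/(24EI) = 68.66/EI
  at E: UDL 6: wL³/(24EI) = 68.66/EI
  θ_D0 = 456.8/EI,  θ_E0 = 456.8/EI
Flexibility coefficients: a unit moment at one end gives L/(3EI) there and L/(6EI) at the far end, so f₁₁ = f₂₂ = 2.167/EI and f₁₂ = f₂₁ = 1.083/EI.
Compatibility — zero rotation at each built-in end:
  2.167 M_D + 1.083 M_E = 456.8
  1.083 M_D + 2.167 M_E = 456.8
Solving the pair gives M_D = 140.6 kN·m and M_E = 140.6 kN·m (hogging).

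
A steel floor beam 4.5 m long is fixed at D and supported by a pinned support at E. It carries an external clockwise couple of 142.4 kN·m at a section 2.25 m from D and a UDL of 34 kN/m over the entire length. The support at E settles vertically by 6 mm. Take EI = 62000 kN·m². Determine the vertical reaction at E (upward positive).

Take the reaction at E as the redundant and release it; the primary structure is a cantilever fixed at D.
Primary-structure tip deflection at E by superposition:
  clockwise couple 142.4 at a = 2.25: M₀a(2L − a)/(2EI) = 1081/EI
  UDL 34: wL⁴/(8EI) = 1743/EI
  δ_0 = 2824/EI
Tip deflection under a unit load at E: L³/(3EI) = 30.38/EI.
With EI = 62000 kN·m²: δ_0 = 0.04555 m and δ_{EE} = 0.00049 m/kN.
Compatibility — the beam at E must follow the support down by 0.006 m: δ_0 − R_E·δ_{EE} = 0.006, so R_E = (0.04555 − 0.006)/0.00049 = 80.73 kN.

R_E = 80.73 kN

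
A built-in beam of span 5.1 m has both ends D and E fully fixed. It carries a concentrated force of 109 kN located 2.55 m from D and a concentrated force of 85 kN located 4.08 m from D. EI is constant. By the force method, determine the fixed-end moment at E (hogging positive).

Release both end moments; the primary structure is a simply-supported span DE with redundants M_D and M_E.
End rotations of the released simple span under the applied load (×1/EI):
  at D: point load 109 at a = 2.55: Pab(L + b)/(6LEI) = 177.2/EI
  at E: point load 109 at a = 2.55: Pab(L + a)/(6LEI) = 177.2/EI
  at D: point load 85 at a = 4.08: Pab(L + b)/(6LEI) = 70.75/EI
  at E: point load 85 at a = 4.08: Pab(L + a)/(6LEI) = 106.1/EI
  θ_D0 = 247.9/EI,  θ_E0 = 283.3/EI
Flexibility coefficients: a unit moment at one end gives L/(3EI) there and L/(6EI) at the far end, so f₁₁ = f₂₂ = 1.7/EI and f₁₂ = f₂₁ = 0.85/EI.
Compatibility — zero rotation at each built-in end:
  1.7 M_D + 0.85 M_E = 247.9
  0.85 M_D + 1.7 M_E = 283.3
Solving the pair gives M_D = 83.36 kN·m and M_E = 125 kN·m (hogging).

M_E = 125 kN·m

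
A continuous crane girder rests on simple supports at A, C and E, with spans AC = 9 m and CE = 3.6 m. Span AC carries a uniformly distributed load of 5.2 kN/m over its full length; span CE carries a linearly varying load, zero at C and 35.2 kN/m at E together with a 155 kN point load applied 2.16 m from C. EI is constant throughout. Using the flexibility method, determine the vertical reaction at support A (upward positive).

R_A = 15.4 kN

Release continuity at C by inserting a hinge; the redundant is the internal moment M_C. The primary structure is two simply-supported spans AC and CE.
End slopes at the hinge C, treating each span as simply supported:
  span AC: UDL 5.2: wL³/(24EI) = 157.9/EI
  span CE: triangular load, peak 35.2: 7w₀L³/(360EI) = 31.93/EI
  span CE: point load 155 at a = 2.16: Pab(L + b)/(6LEI) = 112.5/EI
  relative rotation θ_0 = (157.9 + 144.4)/EI = 302.4/EI
A unit hogging moment at C produces rotation L₁/(3EI) + L₂/(3EI) = 4.2/EI.
Slope continuity at C: θ_0 = M_C·4.2/EI, so M_C = 302.4/4.2 = 71.99 kN·m (hogging).
Span AC, ΣM about A with M_C applied at C: R_C^{AC}·9 = 210.6 + 71.99, so R_C^{AC} = 31.4 kN and R_A = 46.8 − 31.4 = 15.4 kN.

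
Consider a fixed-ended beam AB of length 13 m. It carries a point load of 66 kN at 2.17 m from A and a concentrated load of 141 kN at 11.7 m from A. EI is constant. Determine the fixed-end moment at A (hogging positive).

M_A = 115.9 kN·m

Release both end moments; the primary structure is a simply-supported span AB with redundants M_A and M_B.
Simple-span end rotations at A and B under the given loads:
  at A: point load 66 at a = 2.17: Pab(L + b)/(6LEI) = 473.9/EI
  at B: point load 66 at a = 2.17: Pab(L + a)/(6LEI) = 301.7/EI
  at A: point load 141 at a = 11.7: Pab(L + b)/(6LEI) = 393.2/EI
  at B: point load 141 at a = 11.7: Pab(L + a)/(6LEI) = 679.1/EI
  θ_A0 = 867.1/EI,  θ_B0 = 980.8/EI
Flexibility coefficients: a unit moment at one end gives L/(3EI) there and L/(6EI) at the far end, so f₁₁ = f₂₂ = 4.333/EI and f₁₂ = f₂₁ = 2.167/EI.
Compatibility — zero rotation at each built-in end:
  4.333 M_A + 2.167 M_B = 867.1
  2.167 M_A + 4.333 M_B = 980.8
Solving the pair gives M_A = 115.9 kN·m and M_B = 168.4 kN·m (hogging).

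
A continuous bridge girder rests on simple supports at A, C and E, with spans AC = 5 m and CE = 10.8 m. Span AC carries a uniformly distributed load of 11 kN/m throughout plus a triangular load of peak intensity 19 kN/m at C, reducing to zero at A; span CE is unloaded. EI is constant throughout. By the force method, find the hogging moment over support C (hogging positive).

Release continuity at C by inserting a hinge; the redundant is the internal moment M_C. The primary structure is two simply-supported spans AC and CE.
End slopes at the hinge C, treating each span as simply supported:
  span AC: UDL 11: wL³/(24EI) = 57.29/EI
  span AC: triangular load, peak 19: w₀L³/(45EI) = 52.78/EI
  relative rotation θ_0 = (110.1 + 0)/EI = 110.1/EI
A unit hogging moment at C produces rotation L₁/(3EI) + L₂/(3EI) = 5.267/EI.
Compatibility: M_C·(L₁+L₂)/(3EI) = θ_0, giving M_C = 20.9 kN·m (hogging).

M_C = 20.9 kN·m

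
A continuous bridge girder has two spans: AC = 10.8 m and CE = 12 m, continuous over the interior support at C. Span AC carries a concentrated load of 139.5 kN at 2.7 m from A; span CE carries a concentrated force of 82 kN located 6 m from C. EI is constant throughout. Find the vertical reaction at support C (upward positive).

Insert a hinge at C; M_C is the redundant, and each span becomes simply supported.
Discontinuity in slope at C on the released structure — sum the simple-span end rotations:
  span AC: point load 139.5 at a = 2.7: Pab(L + a)/(6LEI) = 635.6/EI
  span CE: point load 82 at a = 6: Pab(L + b)/(6LEI) = 738/EI
  relative rotation θ_0 = (635.6 + 738)/EI = 1374/EI
A unit hogging moment at C produces rotation L₁/(3EI) + L₂/(3EI) = 7.6/EI.
Compatibility: M_C·(L₁+L₂)/(3EI) = θ_0, giving M_C = 180.7 kN·m (hogging).
Span AC, ΣM about A with M_C applied at C: R_C^{AC}·10.8 = 376.6 + 180.7, so R_C^{AC} = 51.61 kN and R_A = 139.5 − 51.61 = 87.89 kN.
Span CE, ΣM about E: R_C^{CE}·12 = 492 + 180.7, so R_C^{CE} = 56.06 kN and R_E = 82 − 56.06 = 25.94 kN.
R_C = 51.61 + 56.06 = 107.7 kN.

R_C = 107.7 kN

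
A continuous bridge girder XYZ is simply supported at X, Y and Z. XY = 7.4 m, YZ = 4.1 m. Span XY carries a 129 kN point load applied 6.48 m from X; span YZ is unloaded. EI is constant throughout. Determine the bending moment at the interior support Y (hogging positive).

M_Y = 62.72 kN·m

Insert a hinge at Y; M_Y is the redundant, and each span becomes simply supported.
Discontinuity in slope at Y on the released structure — sum the simple-span end rotations:
  span XY: point load 129 at a = 6.48: Pab(L + a)/(6LEI) = 240.4/EI
  relative rotation θ_0 = (240.4 + 0)/EI = 240.4/EI
A unit hogging moment at Y produces rotation L₁/(3EI) + L₂/(3EI) = 3.833/EI.
Slope continuity at Y: θ_0 = M_Y·3.833/EI, so M_Y = 240.4/3.833 = 62.72 kN·m (hogging).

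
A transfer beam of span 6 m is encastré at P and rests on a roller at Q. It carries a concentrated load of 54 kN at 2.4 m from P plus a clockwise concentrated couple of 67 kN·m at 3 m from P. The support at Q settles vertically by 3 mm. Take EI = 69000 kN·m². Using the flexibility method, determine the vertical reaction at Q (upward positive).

Remove the prop at Q; the released (primary) structure is a cantilever built in at P.
Deflection at Q on the released cantilever, summing each load's contribution:
  point load 54 at a = 2.4: Pa²(3L − a)/(6EI) = 808.7/EI
  clockwise couple 67 at a = 3: M₀a(2L − a)/(2EI) = 904.5/EI
  δ_0 = 1713/EI
Flexibility coefficient — unit upward force at Q: δ_{QQ} = L³/(3EI) = 72/EI.
With EI = 69000 kN·m²: δ_0 = 0.024829 m and δ_{QQ} = 0.001043 m/kN.
Compatibility — the beam at Q must follow the support down by 0.003 m: δ_0 − R_Q·δ_{QQ} = 0.003, so R_Q = (0.024829 − 0.003)/0.001043 = 20.92 kN.

R_Q = 20.92 kN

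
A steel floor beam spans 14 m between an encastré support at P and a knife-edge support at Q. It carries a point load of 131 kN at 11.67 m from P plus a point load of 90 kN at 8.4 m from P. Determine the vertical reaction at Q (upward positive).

Choose R_Q as the redundant. The primary structure is the cantilever fixed at P.
Downward deflection at the released point Q due to the loads:
  point load 131 at a = 11.67: Pa²(3L − a)/(6EI) = 90185/EI
  point load 90 at a = 8.4: Pa²(3L − a)/(6EI) = 35562/EI
  δ_0 = 125747/EI
Flexibility coefficient — unit upward force at Q: δ_{QQ} = L³/(3EI) = 914.7/EI.
Compatibility at Q: δ_0 − R_Q·δ_{QQ} = 0, so R_Q = 125747/914.7 = 137.5 kN.

R_Q = 137.5 kN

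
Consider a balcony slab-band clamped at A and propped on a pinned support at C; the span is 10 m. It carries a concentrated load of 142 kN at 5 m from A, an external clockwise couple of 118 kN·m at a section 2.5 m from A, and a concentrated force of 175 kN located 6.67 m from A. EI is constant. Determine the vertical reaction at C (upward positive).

Choose R_C as the redundant. The primary structure is the cantilever fixed at A.
Primary-structure tip deflection at C by superposition:
  point load 142 at a = 5: Pa²(3L − a)/(6EI) = 14792/EI
  clockwise couple 118 at a = 2.5: M₀a(2L − a)/(2EI) = 2581/EI
  point load 175 at a = 6.67: Pa²(3L − a)/(6EI) = 30273/EI
  δ_0 = 47646/EI
Flexibility coefficient — unit upward force at C: δ_{CC} = L³/(3EI) = 333.3/EI.
The prop prevents deflection at C: R_C = δ_0/δ_{CC} = 47646/333.3 = 142.9 kN.

R_C = 142.9 kN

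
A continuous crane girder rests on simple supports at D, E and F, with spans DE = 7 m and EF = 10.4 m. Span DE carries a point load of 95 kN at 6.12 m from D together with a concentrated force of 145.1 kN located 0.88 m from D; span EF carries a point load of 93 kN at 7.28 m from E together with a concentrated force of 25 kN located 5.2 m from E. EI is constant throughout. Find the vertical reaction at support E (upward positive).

R_E = 180.2 kN

Insert a hinge at E; M_E is the redundant, and each span becomes simply supported.
Discontinuity in slope at E on the released structure — sum the simple-span end rotations:
  span DE: point load 95 at a = 6.12: Pab(L + a)/(6LEI) = 159.8/EI
  span DE: point load 145.1 at a = 0.88: Pab(L + a)/(6LEI) = 146.6/EI
  span EF: point load 93 at a = 7.28: Pab(L + b)/(6LEI) = 457.7/EI
  span EF: point load 25 at a = 5.2: Pab(L + b)/(6LEI) = 169/EI
  relative rotation θ_0 = (306.4 + 626.7)/EI = 933.1/EI
A unit hogging moment at E produces rotation L₁/(3EI) + L₂/(3EI) = 5.8/EI.
Compatibility: M_E·(L₁+L₂)/(3EI) = θ_0, giving M_E = 160.9 kN·m (hogging).
Span DE, ΣM about D with M_E applied at E: R_E^{DE}·7 = 709.1 + 160.9, so R_E^{DE} = 124.3 kN and R_D = 240.1 − 124.3 = 115.8 kN.
Span EF, ΣM about F: R_E^{EF}·10.4 = 420.2 + 160.9, so R_E^{EF} = 55.87 kN and R_F = 118 − 55.87 = 62.13 kN.
R_E = 124.3 + 55.87 = 180.2 kN.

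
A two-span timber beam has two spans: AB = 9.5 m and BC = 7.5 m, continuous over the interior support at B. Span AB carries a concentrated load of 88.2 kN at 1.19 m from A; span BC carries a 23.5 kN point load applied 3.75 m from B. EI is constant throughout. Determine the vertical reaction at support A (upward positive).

Insert a hinge at B; M_B is the redundant, and each span becomes simply supported.
Discontinuity in slope at B on the released structure — sum the simple-span end rotations:
  span AB: point load 88.2 at a = 1.19: Pab(L + a)/(6LEI) = 163.6/EI
  span BC: point load 23.5 at a = 3.75: Pab(L + b)/(6LEI) = 82.62/EI
  relative rotation θ_0 = (163.6 + 82.62)/EI = 246.2/EI
A unit hogging moment at B produces rotation L₁/(3EI) + L₂/(3EI) = 5.667/EI.
Compatibility: M_B·(L₁+L₂)/(3EI) = θ_0, giving M_B = 43.45 kN·m (hogging).
Span AB, ΣM about A with M_B applied at B: R_B^{AB}·9.5 = 105 + 43.45, so R_B^{AB} = 15.62 kN and R_A = 88.2 − 15.62 = 72.58 kN.

R_A = 72.58 kN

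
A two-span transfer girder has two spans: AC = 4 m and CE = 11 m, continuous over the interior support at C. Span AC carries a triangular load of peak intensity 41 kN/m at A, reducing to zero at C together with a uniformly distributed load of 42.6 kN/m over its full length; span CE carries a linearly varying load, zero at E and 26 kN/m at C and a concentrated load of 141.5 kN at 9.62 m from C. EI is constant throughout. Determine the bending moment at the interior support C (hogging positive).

Take M_C as the redundant. Released structure: two simple spans AC and CE with a hinge at C.
Rotations at C on the released spans (each span's end-slope, ×1/EI):
  span AC: triangular load, peak 41: 7w₀L³/(360EI) = 51.02/EI
  span AC: UDL 42.6: wL³/(24EI) = 113.6/EI
  span CE: triangular load, peak 26: w₀L³/(45EI) = 769/EI
  span CE: point load 141.5 at a = 9.62: Pab(L + b)/(6LEI) = 352.4/EI
  relative rotation θ_0 = (164.6 + 1121)/EI = 1286/EI
A unit hogging moment at C produces rotation L₁/(3EI) + L₂/(3EI) = 5/EI.
Slope continuity at C: θ_0 = M_C·5/EI, so M_C = 1286/5 = 257.2 kN·m (hogging).

M_C = 257.2 kN·m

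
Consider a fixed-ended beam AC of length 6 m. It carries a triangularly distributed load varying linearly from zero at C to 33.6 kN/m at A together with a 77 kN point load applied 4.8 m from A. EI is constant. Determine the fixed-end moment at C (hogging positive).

M_C = 99.46 kN·m

Take the two fixed-end moments M_A, M_C as redundants; the released structure is the simple span AC.
Simple-span end rotations at A and C under the given loads:
  at A: triangular load, peak 33.6: w₀L³/(45EI) = 161.3/EI
  at C: triangular load, peak 33.6: 7w₀L³/(360EI) = 141.1/EI
  at A: point load 77 at a = 4.8: Pab(L + b)/(6LEI) = 88.7/EI
  at C: point load 77 at a = 4.8: Pab(L + a)/(6LEI) = 133.1/EI
  θ_A0 = 250/EI,  θ_C0 = 274.2/EI
Flexibility coefficients: a unit moment at one end gives L/(3EI) there and L/(6EI) at the far end, so f₁₁ = f₂₂ = 2/EI and f₁₂ = f₂₁ = 1/EI.
Compatibility — zero rotation at each built-in end:
  2 M_A + 1 M_C = 250
  1 M_A + 2 M_C = 274.2
Solving the pair gives M_A = 75.26 kN·m and M_C = 99.46 kN·m (hogging).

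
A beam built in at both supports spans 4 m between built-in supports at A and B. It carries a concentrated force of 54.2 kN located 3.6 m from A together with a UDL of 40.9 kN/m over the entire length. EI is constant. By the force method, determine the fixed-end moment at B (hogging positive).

Release both end moments; the primary structure is a simply-supported span AB with redundants M_A and M_B.
Simple-span end rotations at A and B under the given loads:
  at A: point load 54.2 at a = 3.6: Pab(L + b)/(6LEI) = 14.31/EI
  at B: point load 54.2 at a = 3.6: Pab(L + a)/(6LEI) = 24.72/EI
  at A: UDL 40.9: wL³/(24EI) = 109.1/EI
  at B: UDL 40.9: wL³/(24EI) = 109.1/EI
  θ_A0 = 123.4/EI,  θ_B0 = 133.8/EI
Flexibility coefficients: a unit moment at one end gives L/(3EI) there and L/(6EI) at the far end, so f₁₁ = f₂₂ = 1.333/EI and f₁₂ = f₂₁ = 0.6667/EI.
Compatibility — zero rotation at each built-in end:
  1.333 M_A + 0.6667 M_B = 123.4
  0.6667 M_A + 1.333 M_B = 133.8
Solving the pair gives M_A = 56.48 kN·m and M_B = 72.09 kN·m (hogging).

M_B = 72.09 kN·m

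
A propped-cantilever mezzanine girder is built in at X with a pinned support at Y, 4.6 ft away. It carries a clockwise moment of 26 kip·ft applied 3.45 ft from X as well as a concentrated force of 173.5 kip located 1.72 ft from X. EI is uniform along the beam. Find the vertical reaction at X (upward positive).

R_X = 133.7 kip

Choose R_Y as the redundant. The primary structure is the cantilever fixed at X.
Deflection at Y on the released cantilever, summing each load's contribution:
  clockwise couple 26 at a = 3.45: M₀a(2L − a)/(2EI) = 257.9/EI
  point load 173.5 at a = 1.72: Pa²(3L − a)/(6EI) = 1033/EI
  δ_0 = 1291/EI
Flexibility coefficient — unit upward force at Y: δ_{YY} = L³/(3EI) = 32.45/EI.
The prop prevents deflection at Y: R_Y = δ_0/δ_{YY} = 1291/32.45 = 39.8 kip.
Vertical equilibrium: R_X = ΣP − R_Y = 173.5 − 39.8 = 133.7 kip.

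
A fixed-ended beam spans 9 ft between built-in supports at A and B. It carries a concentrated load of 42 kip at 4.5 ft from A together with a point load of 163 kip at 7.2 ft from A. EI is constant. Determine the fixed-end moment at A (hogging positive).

M_A = 94.19 kip·ft

Take the two fixed-end moments M_A, M_B as redundants; the released structure is the simple span AB.
Simple-span end rotations at A and B under the given loads:
  at A: point load 42 at a = 4.5: Pab(L + b)/(6LEI) = 212.6/EI
  at B: point load 42 at a = 4.5: Pab(L + a)/(6LEI) = 212.6/EI
  at A: point load 163 at a = 7.2: Pab(L + b)/(6LEI) = 422.5/EI
  at B: point load 163 at a = 7.2: Pab(L + a)/(6LEI) = 633.7/EI
  θ_A0 = 635.1/EI,  θ_B0 = 846.4/EI
Flexibility coefficients: a unit moment at one end gives L/(3EI) there and L/(6EI) at the far end, so f₁₁ = f₂₂ = 3/EI and f₁₂ = f₂₁ = 1.5/EI.
Compatibility — zero rotation at each built-in end:
  3 M_A + 1.5 M_B = 635.1
  1.5 M_A + 3 M_B = 846.4
Solving the pair gives M_A = 94.19 kip·ft and M_B = 235 kip·ft (hogging).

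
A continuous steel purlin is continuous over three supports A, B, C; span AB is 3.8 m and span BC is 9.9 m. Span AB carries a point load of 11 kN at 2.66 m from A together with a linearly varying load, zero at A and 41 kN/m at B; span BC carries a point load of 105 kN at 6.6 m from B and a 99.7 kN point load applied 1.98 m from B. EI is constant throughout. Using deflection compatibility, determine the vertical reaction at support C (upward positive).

R_C = 67.01 kN

Take M_B as the redundant. Released structure: two simple spans AB and BC with a hinge at B.
Discontinuity in slope at B on the released structure — sum the simple-span end rotations:
  span AB: point load 11 at a = 2.66: Pab(L + a)/(6LEI) = 9.451/EI
  span AB: triangular load, peak 41: w₀L³/(45EI) = 49.99/EI
  span BC: point load 105 at a = 6.6: Pab(L + b)/(6LEI) = 508.2/EI
  span BC: point load 99.7 at a = 1.98: Pab(L + b)/(6LEI) = 469/EI
  relative rotation θ_0 = (59.45 + 977.2)/EI = 1037/EI
A unit hogging moment at B produces rotation L₁/(3EI) + L₂/(3EI) = 4.567/EI.
Slope continuity at B: θ_0 = M_B·4.567/EI, so M_B = 1037/4.567 = 227 kN·m (hogging).
Span BC, ΣM about C: R_B^{BC}·9.9 = 1136 + 227, so R_B^{BC} = 137.7 kN and R_C = 204.7 − 137.7 = 67.01 kN.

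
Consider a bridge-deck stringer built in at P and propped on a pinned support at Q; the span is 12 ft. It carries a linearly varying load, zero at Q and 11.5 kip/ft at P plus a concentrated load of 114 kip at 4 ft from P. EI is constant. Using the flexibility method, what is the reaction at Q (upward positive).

Release the roller at Q. Primary structure: cantilever fixed at P.
Free-end deflection of the primary structure under the applied loading (downward +):
  triangular load, peak 11.5 at the fixed end: w₀L⁴/(30EI) = 7949/EI
  point load 114 at a = 4: Pa²(3L − a)/(6EI) = 9728/EI
  δ_0 = 17677/EI
Tip deflection under a unit load at Q: L³/(3EI) = 576/EI.
Compatibility at Q: δ_0 − R_Q·δ_{QQ} = 0, so R_Q = 17677/576 = 30.69 kip.

R_Q = 30.69 kip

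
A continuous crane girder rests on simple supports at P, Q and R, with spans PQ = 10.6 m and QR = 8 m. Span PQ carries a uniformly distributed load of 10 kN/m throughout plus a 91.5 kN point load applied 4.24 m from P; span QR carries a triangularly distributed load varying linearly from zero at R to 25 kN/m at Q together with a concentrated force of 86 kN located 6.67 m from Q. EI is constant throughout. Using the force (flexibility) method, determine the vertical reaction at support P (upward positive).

R_P = 85 kN

Release continuity at Q by inserting a hinge; the redundant is the internal moment M_Q. The primary structure is two simply-supported spans PQ and QR.
End slopes at the hinge Q, treating each span as simply supported:
  span PQ: UDL 10: wL³/(24EI) = 496.3/EI
  span PQ: point load 91.5 at a = 4.24: Pab(L + a)/(6LEI) = 575.7/EI
  span QR: triangular load, peak 25: w₀L³/(45EI) = 284.4/EI
  span QR: point load 86 at a = 6.67: Pab(L + b)/(6LEI) = 148.3/EI
  relative rotation θ_0 = (1072 + 432.7)/EI = 1505/EI
A unit hogging moment at Q produces rotation L₁/(3EI) + L₂/(3EI) = 6.2/EI.
Slope continuity at Q: θ_0 = M_Q·6.2/EI, so M_Q = 1505/6.2 = 242.7 kN·m (hogging).
Span PQ, ΣM about P with M_Q applied at Q: R_Q^{PQ}·10.6 = 949.8 + 242.7, so R_Q^{PQ} = 112.5 kN and R_P = 197.5 − 112.5 = 85 kN.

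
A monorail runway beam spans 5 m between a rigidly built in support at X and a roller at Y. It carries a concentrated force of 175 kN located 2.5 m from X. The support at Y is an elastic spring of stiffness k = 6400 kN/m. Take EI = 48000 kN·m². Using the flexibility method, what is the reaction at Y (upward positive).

Take the reaction at Y as the redundant and release it; the primary structure is a cantilever fixed at X.
Free-end deflection of the primary structure under the applied loading (downward +):
  point load 175 at a = 2.5: Pa²(3L − a)/(6EI) = 2279/EI
Flexibility coefficient — unit upward force at Y: δ_{YY} = L³/(3EI) = 41.67/EI.
With EI = 48000 kN·m²: δ_0 = 0.047472 m and δ_{YY} = 0.000868 m/kN.
Compatibility — the spring shortens by R_Y/k under the reaction it provides: δ_0 − R_Y·δ_{YY} = R_Y/k. With 1/k = 0.000156 m/kN, R_Y = δ_0 / (δ_{YY} + 1/k) = 0.047472 / (0.000868 + 0.000156) = 46.35 kN.

R_Y = 46.35 kN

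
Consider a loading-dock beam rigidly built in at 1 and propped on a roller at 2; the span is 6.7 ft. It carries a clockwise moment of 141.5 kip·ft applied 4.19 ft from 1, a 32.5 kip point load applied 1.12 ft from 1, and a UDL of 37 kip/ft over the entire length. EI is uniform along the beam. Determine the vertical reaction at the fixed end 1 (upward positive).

Remove the prop at 2; the released (primary) structure is a cantilever built in at 1.
Deflection at 2 on the released cantilever, summing each load's contribution:
  clockwise couple 141.5 at a = 4.19: M₀a(2L − a)/(2EI) = 2730/EI
  point load 32.5 at a = 1.12: Pa²(3L − a)/(6EI) = 129/EI
  UDL 37: wL⁴/(8EI) = 9320/EI
  δ_0 = 12179/EI
Flexibility coefficient — unit upward force at 2: δ_{22} = L³/(3EI) = 100.3/EI.
Compatibility at 2: δ_0 − R_2·δ_{22} = 0, so R_2 = 12179/100.3 = 121.5 kip.
Vertical equilibrium: R_1 = ΣP − R_2 = 280.4 − 121.5 = 158.9 kip.

R_1 = 158.9 kip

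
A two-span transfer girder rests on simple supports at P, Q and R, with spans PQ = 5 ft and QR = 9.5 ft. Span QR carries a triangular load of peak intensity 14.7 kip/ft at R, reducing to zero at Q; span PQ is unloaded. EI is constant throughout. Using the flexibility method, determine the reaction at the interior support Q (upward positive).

Insert a hinge at Q; M_Q is the redundant, and each span becomes simply supported.
Discontinuity in slope at Q on the released structure — sum the simple-span end rotations:
  span QR: triangular load, peak 14.7: 7w₀L³/(360EI) = 245.1/EI
  relative rotation θ_0 = (0 + 245.1)/EI = 245.1/EI
A unit hogging moment at Q produces rotation L₁/(3EI) + L₂/(3EI) = 4.833/EI.
Slope continuity at Q: θ_0 = M_Q·4.833/EI, so M_Q = 245.1/4.833 = 50.7 kip·ft (hogging).
Span PQ, ΣM about P with M_Q applied at Q: R_Q^{PQ}·5 = 0 + 50.7, so R_Q^{PQ} = 10.14 kip and R_P = 0 − 10.14 = -10.14 kip.
Span QR, ΣM about R: R_Q^{QR}·9.5 = 221.1 + 50.7, so R_Q^{QR} = 28.61 kip and R_R = 69.83 − 28.61 = 41.21 kip.
R_Q = 10.14 + 28.61 = 38.75 kip.

R_Q = 38.75 kip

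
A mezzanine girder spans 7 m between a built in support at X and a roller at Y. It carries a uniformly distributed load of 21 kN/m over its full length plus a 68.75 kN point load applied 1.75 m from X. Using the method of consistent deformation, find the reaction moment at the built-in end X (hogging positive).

M_X = 207.6 kN·m

Release the roller at Y. Primary structure: cantilever fixed at X.
Deflection at Y on the released cantilever, summing each load's contribution:
  UDL 21: wL⁴/(8EI) = 6303/EI
  point load 68.75 at a = 1.75: Pa²(3L − a)/(6EI) = 675.5/EI
  δ_0 = 6978/EI
Tip deflection under a unit load at Y: L³/(3EI) = 114.3/EI.
Compatibility at Y: δ_0 − R_Y·δ_{YY} = 0, so R_Y = 6978/114.3 = 61.03 kN.
Moment equilibrium about X: M_X = Σ(load moments about X) − R_Y·L = 634.8 − 61.03×7 = 207.6 kN·m.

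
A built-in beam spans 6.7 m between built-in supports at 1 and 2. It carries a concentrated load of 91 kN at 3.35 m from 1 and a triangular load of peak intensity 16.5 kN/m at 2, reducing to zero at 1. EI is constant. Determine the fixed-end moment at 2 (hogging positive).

M_2 = 113.2 kN·m

Take the two fixed-end moments M_1, M_2 as redundants; the released structure is the simple span 12.
End rotations of the released simple span under the applied load (×1/EI):
  at 1: point load 91 at a = 3.35: Pab(L + b)/(6LEI) = 255.3/EI
  at 2: point load 91 at a = 3.35: Pab(L + a)/(6LEI) = 255.3/EI
  at 1: triangular load, peak 16.5: 7w₀L³/(360EI) = 96.49/EI
  at 2: triangular load, peak 16.5: w₀L³/(45EI) = 110.3/EI
  θ_10 = 351.8/EI,  θ_20 = 365.6/EI
Flexibility coefficients: a unit moment at one end gives L/(3EI) there and L/(6EI) at the far end, so f₁₁ = f₂₂ = 2.233/EI and f₁₂ = f₂₁ = 1.117/EI.
Compatibility — zero rotation at each built-in end:
  2.233 M_1 + 1.117 M_2 = 351.8
  1.117 M_1 + 2.233 M_2 = 365.6
Solving the pair gives M_1 = 100.9 kN·m and M_2 = 113.2 kN·m (hogging).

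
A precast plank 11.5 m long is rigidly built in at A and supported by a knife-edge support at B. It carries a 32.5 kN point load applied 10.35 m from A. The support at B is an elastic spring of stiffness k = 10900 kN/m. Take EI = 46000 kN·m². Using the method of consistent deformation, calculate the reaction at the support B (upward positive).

Take the reaction at B as the redundant and release it; the primary structure is a cantilever fixed at A.
Free-end deflection of the primary structure under the applied loading (downward +):
  point load 32.5 at a = 10.35: Pa²(3L − a)/(6EI) = 14013/EI
Tip deflection under a unit load at B: L³/(3EI) = 507/EI.
With EI = 46000 kN·m²: δ_0 = 0.30463 m and δ_{BB} = 0.011021 m/kN.
Compatibility — the spring shortens by R_B/k under the reaction it provides: δ_0 − R_B·δ_{BB} = R_B/k. With 1/k = 0.000092 m/kN, R_B = δ_0 / (δ_{BB} + 1/k) = 0.30463 / (0.011021 + 0.000092) = 27.41 kN.

R_B = 27.41 kN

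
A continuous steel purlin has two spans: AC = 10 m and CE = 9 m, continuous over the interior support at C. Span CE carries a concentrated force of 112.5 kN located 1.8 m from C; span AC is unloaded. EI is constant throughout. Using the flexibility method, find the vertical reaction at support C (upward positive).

R_C = 104.6 kN

Take M_C as the redundant. Released structure: two simple spans AC and CE with a hinge at C.
Rotations at C on the released spans (each span's end-slope, ×1/EI):
  span CE: point load 112.5 at a = 1.8: Pab(L + b)/(6LEI) = 437.4/EI
  relative rotation θ_0 = (0 + 437.4)/EI = 437.4/EI
A unit hogging moment at C produces rotation L₁/(3EI) + L₂/(3EI) = 6.333/EI.
Slope continuity at C: θ_0 = M_C·6.333/EI, so M_C = 437.4/6.333 = 69.06 kN·m (hogging).
Span AC, ΣM about A with M_C applied at C: R_C^{AC}·10 = 0 + 69.06, so R_C^{AC} = 6.906 kN and R_A = 0 − 6.906 = -6.906 kN.
Span CE, ΣM about E: R_C^{CE}·9 = 810 + 69.06, so R_C^{CE} = 97.67 kN and R_E = 112.5 − 97.67 = 14.83 kN.
R_C = 6.906 + 97.67 = 104.6 kN.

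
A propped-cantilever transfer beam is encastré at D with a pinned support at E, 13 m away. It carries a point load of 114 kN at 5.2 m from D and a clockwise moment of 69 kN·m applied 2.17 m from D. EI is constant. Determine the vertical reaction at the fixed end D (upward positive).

Remove the prop at E; the released (primary) structure is a cantilever built in at D.
Free-end deflection of the primary structure under the applied loading (downward +):
  point load 114 at a = 5.2: Pa²(3L − a)/(6EI) = 17365/EI
  clockwise couple 69 at a = 2.17: M₀a(2L − a)/(2EI) = 1784/EI
  δ_0 = 19149/EI
Flexibility coefficient — unit upward force at E: δ_{EE} = L³/(3EI) = 732.3/EI.
The prop prevents deflection at E: R_E = δ_0/δ_{EE} = 19149/732.3 = 26.15 kN.
Vertical equilibrium: R_D = ΣP − R_E = 114 − 26.15 = 87.85 kN.

R_D = 87.85 kN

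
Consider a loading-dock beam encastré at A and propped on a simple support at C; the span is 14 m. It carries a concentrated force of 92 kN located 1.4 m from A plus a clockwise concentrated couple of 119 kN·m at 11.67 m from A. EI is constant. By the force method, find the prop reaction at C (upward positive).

Choose R_C as the redundant. The primary structure is the cantilever fixed at A.
Deflection at C on the released cantilever, summing each load's contribution:
  point load 92 at a = 1.4: Pa²(3L − a)/(6EI) = 1220/EI
  clockwise couple 119 at a = 11.67: M₀a(2L − a)/(2EI) = 11339/EI
  δ_0 = 12559/EI
Flexibility coefficient — unit upward force at C: δ_{CC} = L³/(3EI) = 914.7/EI.
Compatibility at C: δ_0 − R_C·δ_{CC} = 0, so R_C = 12559/914.7 = 13.73 kN.

R_C = 13.73 kN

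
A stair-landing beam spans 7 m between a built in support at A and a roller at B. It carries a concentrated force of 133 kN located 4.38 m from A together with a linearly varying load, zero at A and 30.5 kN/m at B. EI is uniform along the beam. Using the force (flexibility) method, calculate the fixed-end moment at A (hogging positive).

M_A = 237 kN·m

Release the roller at B. Primary structure: cantilever fixed at A.
Primary-structure tip deflection at B by superposition:
  point load 133 at a = 4.38: Pa²(3L − a)/(6EI) = 7068/EI
  triangular load, peak 30.5 at the free end: 11w₀L⁴/(120EI) = 6713/EI
  δ_0 = 13781/EI
Flexibility coefficient — unit upward force at B: δ_{BB} = L³/(3EI) = 114.3/EI.
Compatibility at B: δ_0 − R_B·δ_{BB} = 0, so R_B = 13781/114.3 = 120.5 kN.
Moment equilibrium about A: M_A = Σ(load moments about A) − R_B·L = 1081 − 120.5×7 = 237 kN·m.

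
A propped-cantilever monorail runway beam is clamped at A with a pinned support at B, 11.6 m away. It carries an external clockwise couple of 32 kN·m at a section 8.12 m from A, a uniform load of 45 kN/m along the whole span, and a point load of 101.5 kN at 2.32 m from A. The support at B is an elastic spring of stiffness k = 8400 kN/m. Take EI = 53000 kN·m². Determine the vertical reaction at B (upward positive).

R_B = 202.7 kN

Choose R_B as the redundant. The primary structure is the cantilever fixed at A.
Downward deflection at the released point B due to the loads:
  clockwise couple 32 at a = 8.12: M₀a(2L − a)/(2EI) = 1959/EI
  UDL 45: wL⁴/(8EI) = 101848/EI
  point load 101.5 at a = 2.32: Pa²(3L − a)/(6EI) = 2957/EI
  δ_0 = 106765/EI
Tip deflection under a unit load at B: L³/(3EI) = 520.3/EI.
With EI = 53000 kN·m²: δ_0 = 2.0144 m and δ_{BB} = 0.009817 m/kN.
Compatibility — the spring shortens by R_B/k under the reaction it provides: δ_0 − R_B·δ_{BB} = R_B/k. With 1/k = 0.000119 m/kN, R_B = δ_0 / (δ_{BB} + 1/k) = 2.0144 / (0.009817 + 0.000119) = 202.7 kN.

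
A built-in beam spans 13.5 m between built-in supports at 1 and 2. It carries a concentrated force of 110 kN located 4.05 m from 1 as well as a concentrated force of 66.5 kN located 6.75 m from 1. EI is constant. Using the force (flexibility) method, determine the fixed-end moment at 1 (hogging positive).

M_1 = 330.5 kN·m

Take the two fixed-end moments M_1, M_2 as redundants; the released structure is the simple span 12.
End rotations of the released simple span under the applied load (×1/EI):
  at 1: point load 110 at a = 4.05: Pab(L + b)/(6LEI) = 1193/EI
  at 2: point load 110 at a = 4.05: Pab(L + a)/(6LEI) = 912.2/EI
  at 1: point load 66.5 at a = 6.75: Pab(L + b)/(6LEI) = 757.5/EI
  at 2: point load 66.5 at a = 6.75: Pab(L + a)/(6LEI) = 757.5/EI
  θ_10 = 1950/EI,  θ_20 = 1670/EI
Flexibility coefficients: a unit moment at one end gives L/(3EI) there and L/(6EI) at the far end, so f₁₁ = f₂₂ = 4.5/EI and f₁₂ = f₂₁ = 2.25/EI.
Compatibility — zero rotation at each built-in end:
  4.5 M_1 + 2.25 M_2 = 1950
  2.25 M_1 + 4.5 M_2 = 1670
Solving the pair gives M_1 = 330.5 kN·m and M_2 = 205.8 kN·m (hogging).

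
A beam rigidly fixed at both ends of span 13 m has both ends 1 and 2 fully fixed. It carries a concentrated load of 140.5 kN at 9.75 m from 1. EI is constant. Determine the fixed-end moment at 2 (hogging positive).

Take the two fixed-end moments M_1, M_2 as redundants; the released structure is the simple span 12.
End rotations of the released simple span under the applied load (×1/EI):
  at 1: point load 140.5 at a = 9.75: Pab(L + b)/(6LEI) = 927.5/EI
  at 2: point load 140.5 at a = 9.75: Pab(L + a)/(6LEI) = 1299/EI
  θ_10 = 927.5/EI,  θ_20 = 1299/EI
Flexibility coefficients: a unit moment at one end gives L/(3EI) there and L/(6EI) at the far end, so f₁₁ = f₂₂ = 4.333/EI and f₁₂ = f₂₁ = 2.167/EI.
Compatibility — zero rotation at each built-in end:
  4.333 M_1 + 2.167 M_2 = 927.5
  2.167 M_1 + 4.333 M_2 = 1299
Solving the pair gives M_1 = 85.62 kN·m and M_2 = 256.9 kN·m (hogging).

M_2 = 256.9 kN·m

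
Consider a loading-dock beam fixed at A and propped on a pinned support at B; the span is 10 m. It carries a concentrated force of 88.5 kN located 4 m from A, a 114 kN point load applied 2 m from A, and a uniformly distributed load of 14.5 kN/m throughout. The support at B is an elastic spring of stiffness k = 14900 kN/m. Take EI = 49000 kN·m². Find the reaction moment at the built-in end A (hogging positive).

M_A = 523.1 kN·m

Choose R_B as the redundant. The primary structure is the cantilever fixed at A.
Downward deflection at the released point B due to the loads:
  point load 88.5 at a = 4: Pa²(3L − a)/(6EI) = 6136/EI
  point load 114 at a = 2: Pa²(3L − a)/(6EI) = 2128/EI
  UDL 14.5: wL⁴/(8EI) = 18125/EI
  δ_0 = 26389/EI
Tip deflection under a unit load at B: L³/(3EI) = 333.3/EI.
With EI = 49000 kN·m²: δ_0 = 0.53855 m and δ_{BB} = 0.006803 m/kN.
Compatibility — the spring shortens by R_B/k under the reaction it provides: δ_0 − R_B·δ_{BB} = R_B/k. With 1/k = 0.000067 m/kN, R_B = δ_0 / (δ_{BB} + 1/k) = 0.53855 / (0.006803 + 0.000067) = 78.39 kN.
Moment equilibrium about A: M_A = Σ(load moments about A) − R_B·L = 1307 − 78.39×10 = 523.1 kN·m.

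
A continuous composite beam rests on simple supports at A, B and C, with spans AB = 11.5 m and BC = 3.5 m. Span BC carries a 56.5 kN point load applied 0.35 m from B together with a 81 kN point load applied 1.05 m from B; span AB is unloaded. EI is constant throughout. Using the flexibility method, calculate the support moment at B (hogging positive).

Take M_B as the redundant. Released structure: two simple spans AB and BC with a hinge at B.
Discontinuity in slope at B on the released structure — sum the simple-span end rotations:
  span BC: point load 56.5 at a = 0.35: Pab(L + b)/(6LEI) = 19.73/EI
  span BC: point load 81 at a = 1.05: Pab(L + b)/(6LEI) = 59.04/EI
  relative rotation θ_0 = (0 + 78.76)/EI = 78.76/EI
A unit hogging moment at B produces rotation L₁/(3EI) + L₂/(3EI) = 5/EI.
Compatibility: M_B·(L₁+L₂)/(3EI) = θ_0, giving M_B = 15.75 kN·m (hogging).

M_B = 15.75 kN·m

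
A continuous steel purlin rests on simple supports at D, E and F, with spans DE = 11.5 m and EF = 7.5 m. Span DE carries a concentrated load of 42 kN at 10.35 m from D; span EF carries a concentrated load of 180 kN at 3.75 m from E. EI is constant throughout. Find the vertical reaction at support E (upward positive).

Insert a hinge at E; M_E is the redundant, and each span becomes simply supported.
Discontinuity in slope at E on the released structure — sum the simple-span end rotations:
  span DE: point load 42 at a = 10.35: Pab(L + a)/(6LEI) = 158.3/EI
  span EF: point load 180 at a = 3.75: Pab(L + b)/(6LEI) = 632.8/EI
  relative rotation θ_0 = (158.3 + 632.8)/EI = 791.1/EI
A unit hogging moment at E produces rotation L₁/(3EI) + L₂/(3EI) = 6.333/EI.
Slope continuity at E: θ_0 = M_E·6.333/EI, so M_E = 791.1/6.333 = 124.9 kN·m (hogging).
Span DE, ΣM about D with M_E applied at E: R_E^{DE}·11.5 = 434.7 + 124.9, so R_E^{DE} = 48.66 kN and R_D = 42 − 48.66 = -6.662 kN.
Span EF, ΣM about F: R_E^{EF}·7.5 = 675 + 124.9, so R_E^{EF} = 106.7 kN and R_F = 180 − 106.7 = 73.34 kN.
R_E = 48.66 + 106.7 = 155.3 kN.

R_E = 155.3 kN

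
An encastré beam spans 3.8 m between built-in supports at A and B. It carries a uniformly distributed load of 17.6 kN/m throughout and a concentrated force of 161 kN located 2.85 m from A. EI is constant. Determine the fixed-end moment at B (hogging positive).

M_B = 107.2 kN·m

Take the two fixed-end moments M_A, M_B as redundants; the released structure is the simple span AB.
On the primary (simply-supported) span, the end slopes from the loading are:
  at A: UDL 17.6: wL³/(24EI) = 40.24/EI
  at B: UDL 17.6: wL³/(24EI) = 40.24/EI
  at A: point load 161 at a = 2.85: Pab(L + b)/(6LEI) = 90.81/EI
  at B: point load 161 at a = 2.85: Pab(L + a)/(6LEI) = 127.1/EI
  θ_A0 = 131.1/EI,  θ_B0 = 167.4/EI
Flexibility coefficients: a unit moment at one end gives L/(3EI) there and L/(6EI) at the far end, so f₁₁ = f₂₂ = 1.267/EI and f₁₂ = f₂₁ = 0.6333/EI.
Compatibility — zero rotation at each built-in end:
  1.267 M_A + 0.6333 M_B = 131.1
  0.6333 M_A + 1.267 M_B = 167.4
Solving the pair gives M_A = 49.86 kN·m and M_B = 107.2 kN·m (hogging).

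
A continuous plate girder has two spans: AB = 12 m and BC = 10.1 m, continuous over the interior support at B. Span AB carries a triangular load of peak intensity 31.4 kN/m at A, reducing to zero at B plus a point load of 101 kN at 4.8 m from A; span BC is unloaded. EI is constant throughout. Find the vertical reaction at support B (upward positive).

Release continuity at B by inserting a hinge; the redundant is the internal moment M_B. The primary structure is two simply-supported spans AB and BC.
Discontinuity in slope at B on the released structure — sum the simple-span end rotations:
  span AB: triangular load, peak 31.4: 7w₀L³/(360EI) = 1055/EI
  span AB: point load 101 at a = 4.8: Pab(L + a)/(6LEI) = 814.5/EI
  relative rotation θ_0 = (1870 + 0)/EI = 1870/EI
A unit hogging moment at B produces rotation L₁/(3EI) + L₂/(3EI) = 7.367/EI.
Slope continuity at B: θ_0 = M_B·7.367/EI, so M_B = 1870/7.367 = 253.8 kN·m (hogging).
Span AB, ΣM about A with M_B applied at B: R_B^{AB}·12 = 1238 + 253.8, so R_B^{AB} = 124.3 kN and R_A = 289.4 − 124.3 = 165.1 kN.
Span BC, ΣM about C: R_B^{BC}·10.1 = 0 + 253.8, so R_B^{BC} = 25.13 kN and R_C = 0 − 25.13 = -25.13 kN.
R_B = 124.3 + 25.13 = 149.5 kN.

R_B = 149.5 kN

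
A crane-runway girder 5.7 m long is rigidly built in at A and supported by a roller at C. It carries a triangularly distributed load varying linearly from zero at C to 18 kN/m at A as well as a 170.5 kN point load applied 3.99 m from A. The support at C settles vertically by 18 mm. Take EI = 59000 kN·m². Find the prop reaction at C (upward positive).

Remove the prop at C; the released (primary) structure is a cantilever built in at A.
Primary-structure tip deflection at C by superposition:
  triangular load, peak 18 at the fixed end: w₀L⁴/(30EI) = 633.4/EI
  point load 170.5 at a = 3.99: Pa²(3L − a)/(6EI) = 5931/EI
  δ_0 = 6564/EI
Tip deflection under a unit load at C: L³/(3EI) = 61.73/EI.
With EI = 59000 kN·m²: δ_0 = 0.11126 m and δ_{CC} = 0.001046 m/kN.
Compatibility — the beam at C must follow the support down by 0.018 m: δ_0 − R_C·δ_{CC} = 0.018, so R_C = (0.11126 − 0.018)/0.001046 = 89.13 kN.

R_C = 89.13 kN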